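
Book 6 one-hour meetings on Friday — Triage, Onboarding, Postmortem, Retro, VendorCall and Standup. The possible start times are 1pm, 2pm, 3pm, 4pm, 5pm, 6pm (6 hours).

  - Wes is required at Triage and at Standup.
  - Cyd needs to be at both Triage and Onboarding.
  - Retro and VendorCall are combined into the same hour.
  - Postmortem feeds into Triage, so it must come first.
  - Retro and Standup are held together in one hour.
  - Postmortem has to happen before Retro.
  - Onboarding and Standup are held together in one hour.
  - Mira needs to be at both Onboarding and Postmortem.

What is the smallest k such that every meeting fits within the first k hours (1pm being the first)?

The precedence chain requires at least 2 distinct hours.
Could 2 hours be enough, i.e. nothing placed later than 2pm? No: Triage must come after Postmortem (at 1pm or later) → {2pm}; Postmortem must come before Triage (at 2pm or earlier) → {1pm}; Retro must come after Postmortem (at 1pm or later) → {2pm}; Standup must be in the same hour as Retro (in {2pm}) → {2pm}; Standup can't share with Triage (2pm) → nothing is left.
So 2 hours is not enough.
3 works (last occupied hour: 3pm): for example Triage=2pm; Retro=3pm; Onboarding=3pm; VendorCall=3pm; Standup=3pm; Postmortem=1pm.

3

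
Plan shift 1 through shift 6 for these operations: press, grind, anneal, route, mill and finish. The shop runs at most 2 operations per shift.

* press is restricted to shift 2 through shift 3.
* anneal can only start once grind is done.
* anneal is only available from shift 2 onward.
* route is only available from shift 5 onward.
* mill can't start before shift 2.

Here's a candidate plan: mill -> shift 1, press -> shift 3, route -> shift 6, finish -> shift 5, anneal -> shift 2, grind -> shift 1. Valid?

The shop runs at most 2 operations per shift — holds.
mill can't start before shift 2 — violated.
anneal is only available from shift 2 onward — holds.
press is restricted to shift 2 through shift 3 — holds.
route is only available from shift 5 onward — holds.
anneal can only start once grind is done — holds.

Invalid. mill can't start before shift 2.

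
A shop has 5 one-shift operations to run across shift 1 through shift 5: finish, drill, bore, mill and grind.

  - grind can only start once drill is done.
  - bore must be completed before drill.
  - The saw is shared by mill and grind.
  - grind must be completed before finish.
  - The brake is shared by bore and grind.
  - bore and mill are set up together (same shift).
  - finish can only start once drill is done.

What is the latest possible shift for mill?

shift 2

Mill must be in the same shift as bore, which can't be after shift 2, so mill is at most shift 2.
mill at shift 2 is achievable: finish in shift 5; drill in shift 3; bore in shift 2; grind in shift 4; mill in shift 2.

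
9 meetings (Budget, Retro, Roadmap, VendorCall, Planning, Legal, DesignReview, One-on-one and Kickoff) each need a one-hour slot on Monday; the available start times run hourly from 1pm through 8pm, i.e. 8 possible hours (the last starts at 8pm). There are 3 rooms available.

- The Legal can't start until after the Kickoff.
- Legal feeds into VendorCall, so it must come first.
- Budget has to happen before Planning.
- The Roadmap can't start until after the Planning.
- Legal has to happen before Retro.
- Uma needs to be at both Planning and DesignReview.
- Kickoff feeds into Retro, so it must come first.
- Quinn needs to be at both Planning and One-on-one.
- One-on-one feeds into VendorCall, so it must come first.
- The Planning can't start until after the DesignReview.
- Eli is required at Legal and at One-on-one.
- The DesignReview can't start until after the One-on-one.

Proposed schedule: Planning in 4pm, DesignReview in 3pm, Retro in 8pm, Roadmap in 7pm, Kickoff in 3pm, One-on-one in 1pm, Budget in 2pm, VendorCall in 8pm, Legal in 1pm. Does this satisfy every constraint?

Eli is required at Legal and at One-on-one — violated.
The Legal can't start until after the Kickoff — violated.
Quinn needs to be at both Planning and One-on-one — holds.
Budget has to happen before Planning — holds.
Uma needs to be at both Planning and DesignReview — holds.
The Planning can't start until after the DesignReview — holds.
There are 3 rooms available — holds.
One-on-one feeds into VendorCall, so it must come first — holds.
The DesignReview can't start until after the One-on-one — holds.
Legal has to happen before Retro — holds.
Kickoff feeds into Retro, so it must come first — holds.
Legal feeds into VendorCall, so it must come first — holds.
The Roadmap can't start until after the Planning — holds.

No — it violates: The Legal can't start until after the Kickoff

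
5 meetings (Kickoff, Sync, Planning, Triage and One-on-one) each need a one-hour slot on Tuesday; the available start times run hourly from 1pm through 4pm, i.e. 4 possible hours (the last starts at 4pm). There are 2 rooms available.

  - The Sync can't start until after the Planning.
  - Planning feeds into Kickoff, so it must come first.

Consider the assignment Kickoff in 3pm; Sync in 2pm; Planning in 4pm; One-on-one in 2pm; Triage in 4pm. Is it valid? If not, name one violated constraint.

There are 2 rooms available — holds.
Planning feeds into Kickoff, so it must come first — violated.
The Sync can't start until after the Planning — violated.

No. The Sync can't start until after the Planning is not satisfied.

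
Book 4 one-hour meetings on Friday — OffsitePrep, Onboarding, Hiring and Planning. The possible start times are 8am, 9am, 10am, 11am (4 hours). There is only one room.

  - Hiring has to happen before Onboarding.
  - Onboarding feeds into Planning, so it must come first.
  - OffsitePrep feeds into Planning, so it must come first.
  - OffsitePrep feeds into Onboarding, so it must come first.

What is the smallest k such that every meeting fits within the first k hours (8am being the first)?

4 hours

The precedence chain requires at least 3 distinct hours.
With at most 1 per hour and 4 meetings, at least 4 hours are needed.
4 works (last occupied hour: 11am): for example Hiring in 9am, OffsitePrep in 8am, Onboarding in 10am, Planning in 11am.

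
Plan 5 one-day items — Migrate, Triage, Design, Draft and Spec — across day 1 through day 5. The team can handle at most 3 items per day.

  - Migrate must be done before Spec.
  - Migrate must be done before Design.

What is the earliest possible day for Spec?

day 2

Precedence pushes Spec to at least day 2.
Spec at day 2 is achievable: Spec=day 2, Design=day 2, Migrate=day 1, Triage=day 1, Draft=day 1.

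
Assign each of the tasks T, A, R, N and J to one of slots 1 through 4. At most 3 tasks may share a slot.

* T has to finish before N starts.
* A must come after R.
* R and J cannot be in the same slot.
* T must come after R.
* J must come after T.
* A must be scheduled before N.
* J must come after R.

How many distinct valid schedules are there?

Splitting on T: it can be 2 (6), 3 (3). Listing each branch's schedules as (A, R, N, J):
T=2: (2,1,3,3) (2,1,3,4) (2,1,4,3) (2,1,4,4) (3,1,4,3) (3,1,4,4) — 6.
T=3: (2,1,4,4) (3,1,4,4) (3,2,4,4) — 3.
Summing: 6 + 3 = 9.

9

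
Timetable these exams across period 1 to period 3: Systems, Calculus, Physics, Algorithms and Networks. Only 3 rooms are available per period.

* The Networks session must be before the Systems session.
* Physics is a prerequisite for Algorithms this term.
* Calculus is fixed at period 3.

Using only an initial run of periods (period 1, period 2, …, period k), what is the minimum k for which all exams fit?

3

The precedence chain requires at least 2 distinct periods.
With at most 3 per period and 5 exams, at least 2 periods are needed.
Calculus can't be placed before period 3, so the schedule must run through at least period 3.
3 works (last occupied period: period 3): for example Physics -> period 1; Calculus -> period 3; Algorithms -> period 2; Networks -> period 1; Systems -> period 2.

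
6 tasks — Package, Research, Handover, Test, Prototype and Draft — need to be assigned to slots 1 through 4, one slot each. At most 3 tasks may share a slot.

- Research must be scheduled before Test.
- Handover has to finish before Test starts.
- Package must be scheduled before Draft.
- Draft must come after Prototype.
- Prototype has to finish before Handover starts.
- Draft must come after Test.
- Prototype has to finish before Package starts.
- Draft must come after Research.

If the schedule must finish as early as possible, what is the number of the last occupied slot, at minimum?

The precedence chain requires at least 4 distinct slots.
With at most 3 per slot and 6 tasks, at least 2 slots are needed.
4 works (last occupied slot: 4): for example Handover=2; Research=1; Test=3; Package=2; Prototype=1; Draft=4.

4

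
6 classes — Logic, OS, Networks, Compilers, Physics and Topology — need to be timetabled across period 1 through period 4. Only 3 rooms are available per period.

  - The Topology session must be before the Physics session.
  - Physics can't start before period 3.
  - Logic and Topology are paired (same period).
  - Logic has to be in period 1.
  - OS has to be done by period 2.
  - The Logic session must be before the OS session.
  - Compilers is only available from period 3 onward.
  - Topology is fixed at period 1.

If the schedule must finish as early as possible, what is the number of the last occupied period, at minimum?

The precedence chain requires at least 2 distinct periods.
With at most 3 per period and 6 classes, at least 2 periods are needed.
Compilers can't be placed before period 3, so the schedule must run through at least period 3.
3 works (last occupied period: period 3): for example Topology=period 1; Physics=period 3; Compilers=period 3; Networks=period 1; OS=period 2; Logic=period 1.

period 3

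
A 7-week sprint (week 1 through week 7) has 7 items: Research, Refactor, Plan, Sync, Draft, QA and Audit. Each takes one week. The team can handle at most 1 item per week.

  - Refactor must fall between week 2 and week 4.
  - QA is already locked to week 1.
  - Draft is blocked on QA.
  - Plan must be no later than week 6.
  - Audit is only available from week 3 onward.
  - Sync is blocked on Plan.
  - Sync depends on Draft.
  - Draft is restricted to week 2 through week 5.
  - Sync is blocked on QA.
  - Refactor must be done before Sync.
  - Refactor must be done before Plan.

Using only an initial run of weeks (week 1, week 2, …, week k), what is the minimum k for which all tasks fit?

7 weeks

The precedence chain requires at least 3 distinct weeks.
With at most 1 per week and 7 tasks, at least 7 weeks are needed.
Propagating the time windows through the other constraints, Sync can't land before week 4, so the schedule must run through at least week 4.
7 works (last occupied week: week 7): for example Plan in week 5, Sync in week 6, Draft in week 3, QA in week 1, Refactor in week 2, Audit in week 4, Research in week 7.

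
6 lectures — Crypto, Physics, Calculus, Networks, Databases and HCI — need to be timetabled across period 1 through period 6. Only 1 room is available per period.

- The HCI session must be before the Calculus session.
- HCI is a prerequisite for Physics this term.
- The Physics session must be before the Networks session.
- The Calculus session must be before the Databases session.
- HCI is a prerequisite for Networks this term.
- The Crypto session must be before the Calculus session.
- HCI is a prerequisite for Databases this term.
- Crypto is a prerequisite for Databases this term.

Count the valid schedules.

Splitting on Crypto: it can be period 1 (6), period 2 (6), period 3 (3), period 4 (1). Listing each branch's schedules as (Physics, Calculus, Networks, Databases, HCI) by period number:
Crypto=period 1: (3,4,5,6,2) (3,4,6,5,2) (3,5,4,6,2) (4,3,5,6,2) (4,3,6,5,2) (5,3,6,4,2) — 6.
Crypto=period 2: (3,4,5,6,1) (3,4,6,5,1) (3,5,4,6,1) (4,3,5,6,1) (4,3,6,5,1) (5,3,6,4,1) — 6.
Crypto=period 3: (2,4,5,6,1) (2,4,6,5,1) (2,5,4,6,1) — 3.
Crypto=period 4: (2,5,3,6,1) — 1.
Summing: 6 + 6 + 3 + 1 = 16.

16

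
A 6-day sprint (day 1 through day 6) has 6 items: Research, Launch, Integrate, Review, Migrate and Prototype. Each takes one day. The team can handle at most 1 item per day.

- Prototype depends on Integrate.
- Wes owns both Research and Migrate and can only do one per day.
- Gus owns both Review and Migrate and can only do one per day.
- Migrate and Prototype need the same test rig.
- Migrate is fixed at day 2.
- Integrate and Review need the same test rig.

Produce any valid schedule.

Integrate in day 1, Prototype in day 3, Migrate in day 2, Research in day 4, Launch in day 5, Review in day 6

Checking: Integrate(day 1) before Prototype(day 3); Integrate(day 1) != Review(day 6); Review(day 6) != Migrate(day 2); Research(day 4) != Migrate(day 2); Migrate(day 2) != Prototype(day 3); Migrate=day 2 in [day 2,day 2]; max 1 per day (cap 1).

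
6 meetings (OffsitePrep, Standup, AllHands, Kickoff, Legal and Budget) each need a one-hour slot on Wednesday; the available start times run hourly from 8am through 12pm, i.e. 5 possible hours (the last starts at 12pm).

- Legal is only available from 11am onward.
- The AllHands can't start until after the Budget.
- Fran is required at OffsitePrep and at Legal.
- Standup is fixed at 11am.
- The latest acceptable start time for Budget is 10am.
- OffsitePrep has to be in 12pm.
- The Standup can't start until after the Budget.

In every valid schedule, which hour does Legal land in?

11am

Legal's window is 11am–12pm.
OffsitePrep is fixed at 12pm, and Legal can't share a hour with OffsitePrep.
So Legal must be 11am.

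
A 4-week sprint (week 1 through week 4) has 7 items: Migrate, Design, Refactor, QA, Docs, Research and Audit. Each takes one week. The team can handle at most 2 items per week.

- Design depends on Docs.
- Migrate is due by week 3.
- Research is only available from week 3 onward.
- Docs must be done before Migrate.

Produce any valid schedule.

Docs in week 1; Research in week 3; Refactor in week 1; Migrate in week 2; Audit in week 4; QA in week 3; Design in week 2

Checking: Docs(week 1) before Design(week 2); Docs(week 1) before Migrate(week 2); Research=week 3 in [week 3,week 4]; Migrate=week 2 in [week 1,week 3]; max 2 per week (cap 2).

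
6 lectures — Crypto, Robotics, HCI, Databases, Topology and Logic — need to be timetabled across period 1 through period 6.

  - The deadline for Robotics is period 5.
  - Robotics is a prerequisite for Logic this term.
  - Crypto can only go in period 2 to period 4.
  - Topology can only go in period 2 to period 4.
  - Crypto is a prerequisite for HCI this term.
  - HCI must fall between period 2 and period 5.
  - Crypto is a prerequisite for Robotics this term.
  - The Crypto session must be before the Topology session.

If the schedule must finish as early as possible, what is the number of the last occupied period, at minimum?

period 4

The precedence chain requires at least 3 distinct periods.
Propagating the time windows through the other constraints, Logic can't land before period 4, so the schedule must run through at least period 4.
4 works (last occupied period: period 4): for example Robotics in period 3, HCI in period 3, Databases in period 1, Logic in period 4, Crypto in period 2, Topology in period 3.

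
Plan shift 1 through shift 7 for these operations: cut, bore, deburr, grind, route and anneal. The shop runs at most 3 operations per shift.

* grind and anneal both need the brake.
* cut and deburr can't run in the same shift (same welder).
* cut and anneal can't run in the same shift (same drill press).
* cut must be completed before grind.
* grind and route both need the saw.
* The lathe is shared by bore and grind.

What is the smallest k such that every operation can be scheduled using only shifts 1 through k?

3 shifts

The precedence chain requires at least 2 distinct shifts.
With at most 3 per shift and 6 operations, at least 2 shifts are needed.
Could 2 shifts be enough, i.e. nothing placed later than shift 2? No: grind must come after cut (at shift 1 or later) → {shift 2}; cut must come before grind (at shift 2 or earlier) → {shift 1}; anneal can't share with grind (shift 2) → {shift 1}; anneal can't share with cut (shift 1) → nothing is left.
So 2 shifts is not enough.
3 works (last occupied shift: shift 3): for example deburr -> shift 2, route -> shift 1, bore -> shift 1, grind -> shift 2, cut -> shift 1, anneal -> shift 3.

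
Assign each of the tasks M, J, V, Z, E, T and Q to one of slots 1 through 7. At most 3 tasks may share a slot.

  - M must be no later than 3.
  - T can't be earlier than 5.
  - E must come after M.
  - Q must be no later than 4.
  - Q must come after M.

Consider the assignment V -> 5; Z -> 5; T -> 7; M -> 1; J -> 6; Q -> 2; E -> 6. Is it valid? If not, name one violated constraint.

Yes, all constraints hold

Q must come after M — holds.
T can't be earlier than 5 — holds.
Q must be no later than 4 — holds.
M must be no later than 3 — holds.
E must come after M — holds.
At most 3 tasks may share a slot — holds.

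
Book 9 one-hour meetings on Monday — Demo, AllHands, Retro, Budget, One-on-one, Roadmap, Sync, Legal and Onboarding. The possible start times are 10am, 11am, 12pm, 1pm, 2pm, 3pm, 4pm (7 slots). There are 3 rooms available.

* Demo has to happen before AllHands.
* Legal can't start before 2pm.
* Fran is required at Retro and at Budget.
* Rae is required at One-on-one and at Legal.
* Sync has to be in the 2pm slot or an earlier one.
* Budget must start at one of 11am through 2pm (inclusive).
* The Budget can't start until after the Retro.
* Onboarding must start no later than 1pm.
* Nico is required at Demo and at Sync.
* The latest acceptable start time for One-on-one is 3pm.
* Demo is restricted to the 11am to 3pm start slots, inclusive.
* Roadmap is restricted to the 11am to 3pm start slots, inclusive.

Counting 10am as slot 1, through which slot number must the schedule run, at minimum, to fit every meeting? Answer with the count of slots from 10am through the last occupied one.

5 slots

The precedence chain requires at least 2 distinct slots.
With at most 3 per slot and 9 meetings, at least 3 slots are needed.
Legal can't be placed before 2pm — that is slot 5 counting from 10am — so the schedule must run through at least 5 slots.
5 works (last occupied slot: 2pm): for example AllHands in 12pm, One-on-one in 10am, Demo in 11am, Legal in 2pm, Retro in 10am, Onboarding in 10am, Budget in 11am, Roadmap in 11am, Sync in 12pm.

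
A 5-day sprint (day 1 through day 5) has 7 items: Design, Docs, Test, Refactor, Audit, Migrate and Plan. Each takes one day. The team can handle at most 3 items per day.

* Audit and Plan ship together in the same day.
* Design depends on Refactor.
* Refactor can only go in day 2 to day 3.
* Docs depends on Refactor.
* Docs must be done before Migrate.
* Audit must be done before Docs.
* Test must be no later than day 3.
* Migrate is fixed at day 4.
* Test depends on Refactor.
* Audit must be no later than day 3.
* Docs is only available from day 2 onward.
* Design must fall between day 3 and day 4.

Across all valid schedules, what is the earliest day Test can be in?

day 3

Precedence pushes Test to at least day 3; Test's own window allows nothing later than day 3.
Test at day 3 is achievable: Plan=day 1, Refactor=day 2, Docs=day 3, Audit=day 1, Design=day 3, Test=day 3, Migrate=day 4.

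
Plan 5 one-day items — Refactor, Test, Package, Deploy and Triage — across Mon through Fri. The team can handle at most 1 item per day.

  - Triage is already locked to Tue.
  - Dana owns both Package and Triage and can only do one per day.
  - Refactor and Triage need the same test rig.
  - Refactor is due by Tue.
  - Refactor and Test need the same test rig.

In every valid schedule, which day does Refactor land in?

Refactor's window is Mon–Tue.
Triage is fixed at Tue, and Refactor can't share a day with Triage.
So Refactor must be Mon.

Mon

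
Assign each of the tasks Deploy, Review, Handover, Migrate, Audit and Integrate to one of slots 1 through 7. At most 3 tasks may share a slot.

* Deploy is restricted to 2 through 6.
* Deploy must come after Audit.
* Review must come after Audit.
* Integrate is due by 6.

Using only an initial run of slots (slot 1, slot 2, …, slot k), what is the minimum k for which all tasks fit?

The precedence chain requires at least 2 distinct slots.
With at most 3 per slot and 6 tasks, at least 2 slots are needed.
2 works (last occupied slot: 2): for example Review -> 2, Audit -> 1, Handover -> 1, Integrate -> 2, Migrate -> 1, Deploy -> 2.

2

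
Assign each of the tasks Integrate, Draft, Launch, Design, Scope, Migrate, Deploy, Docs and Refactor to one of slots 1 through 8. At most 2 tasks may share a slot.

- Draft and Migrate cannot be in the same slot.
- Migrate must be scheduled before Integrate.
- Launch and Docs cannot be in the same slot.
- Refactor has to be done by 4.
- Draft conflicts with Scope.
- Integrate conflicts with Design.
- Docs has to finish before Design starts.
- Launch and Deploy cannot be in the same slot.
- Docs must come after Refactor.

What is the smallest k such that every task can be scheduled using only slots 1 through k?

5

The precedence chain requires at least 3 distinct slots.
With at most 2 per slot and 9 tasks, at least 5 slots are needed.
5 works (last occupied slot: 5): for example Docs in 2; Refactor in 1; Launch in 4; Draft in 3; Scope in 4; Design in 3; Deploy in 5; Migrate in 1; Integrate in 2.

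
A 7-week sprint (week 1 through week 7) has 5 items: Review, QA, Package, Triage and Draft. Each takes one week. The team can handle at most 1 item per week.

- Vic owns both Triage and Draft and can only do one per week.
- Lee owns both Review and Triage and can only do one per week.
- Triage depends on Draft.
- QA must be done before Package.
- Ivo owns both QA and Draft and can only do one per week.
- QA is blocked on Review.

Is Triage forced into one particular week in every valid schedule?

Triage can be week 2 (e.g. QA=week 4, Draft=week 1, Package=week 5, Review=week 3, Triage=week 2) or week 3 (e.g. Review -> week 1, QA -> week 4, Draft -> week 2, Triage -> week 3, Package -> week 5).

No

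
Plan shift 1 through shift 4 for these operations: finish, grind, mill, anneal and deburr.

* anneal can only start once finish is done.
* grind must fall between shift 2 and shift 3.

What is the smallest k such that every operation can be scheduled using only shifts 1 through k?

2 shifts

The precedence chain requires at least 2 distinct shifts.
2 works (last occupied shift: shift 2): for example finish -> shift 1, deburr -> shift 1, anneal -> shift 2, grind -> shift 2, mill -> shift 1.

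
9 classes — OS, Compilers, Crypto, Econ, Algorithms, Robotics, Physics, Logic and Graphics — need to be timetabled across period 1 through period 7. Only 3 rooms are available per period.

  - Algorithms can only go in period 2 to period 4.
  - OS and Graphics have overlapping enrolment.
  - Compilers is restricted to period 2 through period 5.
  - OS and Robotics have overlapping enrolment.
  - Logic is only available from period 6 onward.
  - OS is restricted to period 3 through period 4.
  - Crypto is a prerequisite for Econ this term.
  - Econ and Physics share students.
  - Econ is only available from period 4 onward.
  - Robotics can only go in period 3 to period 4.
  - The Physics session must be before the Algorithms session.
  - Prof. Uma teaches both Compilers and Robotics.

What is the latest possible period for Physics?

period 3

Downstream work caps Physics at period 3.
Physics at period 3 is achievable: Econ -> period 4, Robotics -> period 4, Graphics -> period 1, OS -> period 3, Algorithms -> period 4, Crypto -> period 1, Compilers -> period 2, Physics -> period 3, Logic -> period 6.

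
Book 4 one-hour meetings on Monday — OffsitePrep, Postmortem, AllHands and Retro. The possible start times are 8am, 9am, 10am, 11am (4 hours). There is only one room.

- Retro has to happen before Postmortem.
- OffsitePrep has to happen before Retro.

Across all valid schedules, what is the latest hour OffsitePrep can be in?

Downstream work caps OffsitePrep at 9am.
OffsitePrep at 9am is achievable: OffsitePrep -> 9am, Postmortem -> 11am, AllHands -> 8am, Retro -> 10am.

9am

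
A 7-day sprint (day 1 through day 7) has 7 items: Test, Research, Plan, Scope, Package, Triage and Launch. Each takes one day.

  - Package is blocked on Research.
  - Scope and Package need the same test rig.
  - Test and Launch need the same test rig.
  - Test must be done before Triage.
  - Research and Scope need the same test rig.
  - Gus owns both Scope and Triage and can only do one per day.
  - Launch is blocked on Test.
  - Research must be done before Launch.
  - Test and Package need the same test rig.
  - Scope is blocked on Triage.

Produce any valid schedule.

Scope=day 3; Test=day 1; Package=day 2; Triage=day 2; Research=day 1; Plan=day 1; Launch=day 2

Checking: Test(day 1) before Triage(day 2); Research(day 1) before Package(day 2); Research(day 1) before Launch(day 2); Test(day 1) before Launch(day 2); Triage(day 2) before Scope(day 3); Scope(day 3) != Triage(day 2); Test(day 1) != Launch(day 2); Test(day 1) != Package(day 2); Research(day 1) != Scope(day 3); Scope(day 3) != Package(day 2).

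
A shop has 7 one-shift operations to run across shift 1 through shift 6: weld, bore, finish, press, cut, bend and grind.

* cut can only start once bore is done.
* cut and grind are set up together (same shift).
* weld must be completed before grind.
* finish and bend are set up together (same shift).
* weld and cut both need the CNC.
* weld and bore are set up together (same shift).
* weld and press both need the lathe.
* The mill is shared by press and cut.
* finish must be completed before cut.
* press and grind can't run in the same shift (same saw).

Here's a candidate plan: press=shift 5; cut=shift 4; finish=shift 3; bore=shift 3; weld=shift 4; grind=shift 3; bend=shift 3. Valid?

No — it violates: weld must be completed before grind

weld and press both need the lathe — holds.
weld must be completed before grind — violated.
finish must be completed before cut — holds.
cut can only start once bore is done — holds.
The mill is shared by press and cut — holds.
press and grind can't run in the same shift (same saw) — holds.
weld and bore are set up together (same shift) — violated.
finish and bend are set up together (same shift) — holds.
cut and grind are set up together (same shift) — violated.
weld and cut both need the CNC — violated.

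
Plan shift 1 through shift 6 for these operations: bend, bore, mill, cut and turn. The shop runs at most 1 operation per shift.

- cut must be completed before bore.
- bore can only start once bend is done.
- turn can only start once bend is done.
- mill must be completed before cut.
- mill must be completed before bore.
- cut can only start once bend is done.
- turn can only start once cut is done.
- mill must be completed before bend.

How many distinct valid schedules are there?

12

Splitting on bend: it can be shift 2 (8), shift 3 (4). Listing each branch's schedules as (bore, mill, cut, turn) by shift number:
bend=shift 2: (4,1,3,5) (4,1,3,6) (5,1,3,4) (5,1,3,6) (5,1,4,6) (6,1,3,4) (6,1,3,5) (6,1,4,5) — 8.
bend=shift 3: (5,1,4,6) (5,2,4,6) (6,1,4,5) (6,2,4,5) — 4.
Summing: 8 + 4 = 12.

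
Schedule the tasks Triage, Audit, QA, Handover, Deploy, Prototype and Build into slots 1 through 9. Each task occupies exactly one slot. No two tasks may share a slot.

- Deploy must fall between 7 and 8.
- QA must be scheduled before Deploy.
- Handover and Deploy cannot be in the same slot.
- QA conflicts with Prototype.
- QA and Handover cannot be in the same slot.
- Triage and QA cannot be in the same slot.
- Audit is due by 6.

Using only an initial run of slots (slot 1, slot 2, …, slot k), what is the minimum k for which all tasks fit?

The precedence chain requires at least 2 distinct slots.
With at most 1 per slot and 7 tasks, at least 7 slots are needed.
Deploy can't be placed before 7, so the schedule must run through at least slot 7.
7 works (last occupied slot: 7): for example Build -> 6; QA -> 2; Handover -> 4; Audit -> 1; Triage -> 3; Prototype -> 5; Deploy -> 7.

7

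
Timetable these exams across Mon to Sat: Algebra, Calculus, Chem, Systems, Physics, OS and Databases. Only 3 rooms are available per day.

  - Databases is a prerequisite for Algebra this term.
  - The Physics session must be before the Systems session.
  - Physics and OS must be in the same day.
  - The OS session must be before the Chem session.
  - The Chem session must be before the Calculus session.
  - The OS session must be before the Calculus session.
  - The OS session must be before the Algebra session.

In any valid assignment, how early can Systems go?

Precedence pushes Systems to at least Tue.
Systems at Tue is achievable: Databases in Mon; Systems in Tue; Physics in Mon; Chem in Tue; Algebra in Tue; Calculus in Wed; OS in Mon.

Tue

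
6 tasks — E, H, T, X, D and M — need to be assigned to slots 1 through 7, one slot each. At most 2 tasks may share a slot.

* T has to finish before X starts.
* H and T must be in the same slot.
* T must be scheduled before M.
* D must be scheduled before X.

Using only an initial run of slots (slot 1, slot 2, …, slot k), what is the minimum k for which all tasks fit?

3

The precedence chain requires at least 2 distinct slots.
With at most 2 per slot and 6 tasks, at least 3 slots are needed.
3 works (last occupied slot: 3): for example D -> 2, E -> 3, M -> 2, T -> 1, H -> 1, X -> 3.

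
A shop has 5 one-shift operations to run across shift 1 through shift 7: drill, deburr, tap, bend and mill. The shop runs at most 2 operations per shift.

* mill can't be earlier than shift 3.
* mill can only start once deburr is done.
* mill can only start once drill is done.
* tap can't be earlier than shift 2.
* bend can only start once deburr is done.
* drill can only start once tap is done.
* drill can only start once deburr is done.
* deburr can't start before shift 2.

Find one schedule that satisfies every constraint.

tap -> shift 2; bend -> shift 3; mill -> shift 4; drill -> shift 3; deburr -> shift 2

Checking: deburr(shift 2) before drill(shift 3); drill(shift 3) before mill(shift 4); deburr(shift 2) before bend(shift 3); tap(shift 2) before drill(shift 3); deburr(shift 2) before mill(shift 4); mill=shift 4 in [shift 3,shift 7]; deburr=shift 2 in [shift 2,shift 7]; tap=shift 2 in [shift 2,shift 7]; max 2 per shift (cap 2).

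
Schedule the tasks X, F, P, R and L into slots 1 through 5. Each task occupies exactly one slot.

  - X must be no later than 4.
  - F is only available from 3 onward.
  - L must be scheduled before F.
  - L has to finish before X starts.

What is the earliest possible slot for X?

2

Precedence pushes X to at least 2; X's own window allows nothing later than 4.
X at 2 is achievable: F in 3; R in 1; P in 1; X in 2; L in 1.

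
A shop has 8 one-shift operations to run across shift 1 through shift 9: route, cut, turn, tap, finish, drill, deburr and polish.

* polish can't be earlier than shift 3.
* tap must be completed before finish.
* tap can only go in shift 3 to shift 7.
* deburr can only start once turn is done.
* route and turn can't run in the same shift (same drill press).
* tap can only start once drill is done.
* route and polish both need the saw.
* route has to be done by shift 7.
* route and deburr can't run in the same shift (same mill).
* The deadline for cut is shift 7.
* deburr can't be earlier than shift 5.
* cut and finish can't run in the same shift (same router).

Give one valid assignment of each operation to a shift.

cut=shift 1, deburr=shift 5, finish=shift 4, drill=shift 1, route=shift 1, tap=shift 3, turn=shift 2, polish=shift 3

Checking: turn(shift 2) before deburr(shift 5); tap(shift 3) before finish(shift 4); drill(shift 1) before tap(shift 3); cut(shift 1) != finish(shift 4); route(shift 1) != deburr(shift 5); route(shift 1) != polish(shift 3); route(shift 1) != turn(shift 2); deburr=shift 5 in [shift 5,shift 9]; cut=shift 1 in [shift 1,shift 7]; tap=shift 3 in [shift 3,shift 7]; route=shift 1 in [shift 1,shift 7]; polish=shift 3 in [shift 3,shift 9].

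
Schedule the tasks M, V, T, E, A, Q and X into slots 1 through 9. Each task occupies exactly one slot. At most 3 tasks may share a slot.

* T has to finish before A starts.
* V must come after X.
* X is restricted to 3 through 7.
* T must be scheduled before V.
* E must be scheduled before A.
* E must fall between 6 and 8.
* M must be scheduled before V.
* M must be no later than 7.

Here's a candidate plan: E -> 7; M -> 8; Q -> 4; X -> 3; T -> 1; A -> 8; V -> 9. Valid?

M must be scheduled before V — holds.
T must be scheduled before V — holds.
At most 3 tasks may share a slot — holds.
M must be no later than 7 — violated.
X is restricted to 3 through 7 — holds.
T has to finish before A starts — holds.
E must be scheduled before A — holds.
E must fall between 6 and 8 — holds.
V must come after X — holds.

No. M must be no later than 7 is not satisfied.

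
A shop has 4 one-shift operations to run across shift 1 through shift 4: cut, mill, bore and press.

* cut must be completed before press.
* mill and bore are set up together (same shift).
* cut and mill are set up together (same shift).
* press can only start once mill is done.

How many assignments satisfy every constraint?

Splitting on cut: it can be shift 1 (3), shift 2 (2), shift 3 (1). Listing each branch's schedules as (mill, bore, press) by shift number:
cut=shift 1: (1,1,2) (1,1,3) (1,1,4) — 3.
cut=shift 2: (2,2,3) (2,2,4) — 2.
cut=shift 3: (3,3,4) — 1.
Summing: 3 + 2 + 1 = 6.

6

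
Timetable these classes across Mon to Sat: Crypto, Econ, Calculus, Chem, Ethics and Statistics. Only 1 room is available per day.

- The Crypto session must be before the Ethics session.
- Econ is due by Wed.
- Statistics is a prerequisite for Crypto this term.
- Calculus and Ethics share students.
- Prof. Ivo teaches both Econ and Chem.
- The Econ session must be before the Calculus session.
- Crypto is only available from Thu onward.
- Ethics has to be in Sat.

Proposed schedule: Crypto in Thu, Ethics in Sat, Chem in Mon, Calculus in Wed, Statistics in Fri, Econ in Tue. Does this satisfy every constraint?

Ethics has to be in Sat — holds.
Only 1 room is available per day — holds.
Prof. Ivo teaches both Econ and Chem — holds.
The Crypto session must be before the Ethics session — holds.
Econ is due by Wed — holds.
Statistics is a prerequisite for Crypto this term — violated.
Calculus and Ethics share students — holds.
The Econ session must be before the Calculus session — holds.
Crypto is only available from Thu onward — holds.

No — it violates: Statistics is a prerequisite for Crypto this term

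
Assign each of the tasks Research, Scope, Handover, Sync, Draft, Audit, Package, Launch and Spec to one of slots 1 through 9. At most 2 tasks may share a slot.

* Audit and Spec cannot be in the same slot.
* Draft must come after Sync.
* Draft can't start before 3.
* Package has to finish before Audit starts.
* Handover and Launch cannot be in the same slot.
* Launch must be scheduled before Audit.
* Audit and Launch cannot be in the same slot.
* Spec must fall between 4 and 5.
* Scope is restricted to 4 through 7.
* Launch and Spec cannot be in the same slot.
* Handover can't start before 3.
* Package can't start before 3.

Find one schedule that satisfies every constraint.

Research=2; Draft=3; Sync=1; Audit=5; Handover=5; Package=3; Launch=1; Scope=4; Spec=4

Checking: Sync(1) before Draft(3); Package(3) before Audit(5); Launch(1) before Audit(5); Launch(1) != Spec(4); Audit(5) != Launch(1); Audit(5) != Spec(4); Handover(5) != Launch(1); Scope=4 in [4,7]; Package=3 in [3,9]; Draft=3 in [3,9]; Spec=4 in [4,5]; Handover=5 in [3,9]; max 2 per slot (cap 2).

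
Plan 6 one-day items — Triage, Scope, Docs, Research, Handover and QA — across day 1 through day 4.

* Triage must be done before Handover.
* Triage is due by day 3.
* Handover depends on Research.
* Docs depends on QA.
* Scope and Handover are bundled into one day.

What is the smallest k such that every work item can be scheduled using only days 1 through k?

The precedence chain requires at least 2 distinct days.
2 works (last occupied day: day 2): for example QA in day 1, Docs in day 2, Research in day 1, Triage in day 1, Scope in day 2, Handover in day 2.

2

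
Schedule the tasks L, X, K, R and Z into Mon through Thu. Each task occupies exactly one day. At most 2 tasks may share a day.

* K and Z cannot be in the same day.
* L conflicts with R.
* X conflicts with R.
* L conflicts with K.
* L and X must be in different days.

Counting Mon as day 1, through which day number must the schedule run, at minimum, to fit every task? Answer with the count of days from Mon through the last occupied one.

With at most 2 per day and 5 tasks, at least 3 days are needed.
3 works (last occupied day: Wed): for example Z=Mon, K=Tue, L=Mon, X=Tue, R=Wed.

3 days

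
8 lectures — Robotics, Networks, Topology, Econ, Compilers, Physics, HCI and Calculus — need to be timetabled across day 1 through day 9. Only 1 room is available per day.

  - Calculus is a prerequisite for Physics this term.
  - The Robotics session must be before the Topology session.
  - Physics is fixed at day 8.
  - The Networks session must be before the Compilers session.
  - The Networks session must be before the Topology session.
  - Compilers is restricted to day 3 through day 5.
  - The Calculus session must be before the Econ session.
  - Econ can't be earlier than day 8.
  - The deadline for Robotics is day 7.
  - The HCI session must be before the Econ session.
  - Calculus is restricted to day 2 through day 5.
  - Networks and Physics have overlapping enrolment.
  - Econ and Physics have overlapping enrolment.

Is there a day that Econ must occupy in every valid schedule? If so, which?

Econ's window is day 8–day 9.
Physics is fixed at day 8, and Econ can't share a day with Physics.
So Econ must be day 9.

day 9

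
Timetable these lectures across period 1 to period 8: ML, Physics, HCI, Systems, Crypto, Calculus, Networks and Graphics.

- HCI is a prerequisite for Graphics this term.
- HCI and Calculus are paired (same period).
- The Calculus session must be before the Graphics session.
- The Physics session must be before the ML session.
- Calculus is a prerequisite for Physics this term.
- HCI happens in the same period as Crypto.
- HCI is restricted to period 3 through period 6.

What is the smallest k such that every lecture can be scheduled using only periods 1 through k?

The precedence chain requires at least 3 distinct periods.
Propagating the time windows through the other constraints, ML can't land before period 5, so the schedule must run through at least period 5.
5 works (last occupied period: period 5): for example Networks -> period 1; Calculus -> period 3; HCI -> period 3; ML -> period 5; Systems -> period 1; Graphics -> period 4; Crypto -> period 3; Physics -> period 4.

5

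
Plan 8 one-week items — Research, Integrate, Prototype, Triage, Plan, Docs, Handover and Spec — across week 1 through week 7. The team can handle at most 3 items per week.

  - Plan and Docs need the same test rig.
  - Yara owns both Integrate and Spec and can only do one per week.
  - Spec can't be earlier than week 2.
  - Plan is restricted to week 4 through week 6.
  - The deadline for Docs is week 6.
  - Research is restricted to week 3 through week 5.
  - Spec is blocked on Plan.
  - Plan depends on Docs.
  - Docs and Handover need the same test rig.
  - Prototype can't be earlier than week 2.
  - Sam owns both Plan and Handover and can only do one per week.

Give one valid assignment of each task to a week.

Plan in week 4; Triage in week 1; Handover in week 2; Docs in week 1; Spec in week 5; Integrate in week 1; Prototype in week 2; Research in week 3

Checking: Docs(week 1) before Plan(week 4); Plan(week 4) before Spec(week 5); Plan(week 4) != Handover(week 2); Plan(week 4) != Docs(week 1); Docs(week 1) != Handover(week 2); Integrate(week 1) != Spec(week 5); Docs=week 1 in [week 1,week 6]; Spec=week 5 in [week 2,week 7]; Plan=week 4 in [week 4,week 6]; Research=week 3 in [week 3,week 5]; Prototype=week 2 in [week 2,week 7]; max 3 per week (cap 3).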